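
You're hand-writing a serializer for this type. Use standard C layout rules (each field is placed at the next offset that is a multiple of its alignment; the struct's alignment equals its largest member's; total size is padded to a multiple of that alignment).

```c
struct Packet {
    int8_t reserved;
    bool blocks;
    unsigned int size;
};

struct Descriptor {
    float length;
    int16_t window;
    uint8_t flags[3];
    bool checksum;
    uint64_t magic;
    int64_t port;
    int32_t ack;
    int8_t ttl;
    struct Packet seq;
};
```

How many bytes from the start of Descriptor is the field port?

24

Packet: reserved at 0 (size 1, align 1) → ends 1; blocks at 1 (size 1, align 1) → ends 2; pad 2 to align 4 for size; size at 4 (size 4, align 4) → ends 8; total 8 bytes, alignment 4
length at 0 (size 4, align 4) → ends 4
window at 4 (size 2, align 2) → ends 6
flags at 6 (size 3, align 1) → ends 9
checksum at 9 (size 1, align 1) → ends 10
pad 6 to align 8 for magic
magic at 16 (size 8, align 8) → ends 24
port at 24 (size 8, align 8) → ends 32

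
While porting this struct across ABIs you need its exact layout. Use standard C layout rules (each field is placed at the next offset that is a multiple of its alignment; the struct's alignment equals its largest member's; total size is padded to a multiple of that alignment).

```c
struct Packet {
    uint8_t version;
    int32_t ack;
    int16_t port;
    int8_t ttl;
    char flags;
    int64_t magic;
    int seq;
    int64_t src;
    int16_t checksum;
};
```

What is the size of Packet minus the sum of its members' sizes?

0..1  version  (1B, 1-aligned)
1..4  -- padding (3B)
4..8  ack  (4B, 4-aligned)
8..10  port  (2B, 2-aligned)
10..11  ttl  (1B, 1-aligned)
11..12  flags  (1B, 1-aligned)
12..16  -- padding (4B)
16..24  magic  (8B, 8-aligned)
24..28  seq  (4B, 4-aligned)
28..32  -- padding (4B)
32..40  src  (8B, 8-aligned)
40..42  checksum  (2B, 2-aligned)
42..48  -- tail padding (6B)
sizeof = 48, alignof = 8
data bytes 31, size 48 → padding 17

17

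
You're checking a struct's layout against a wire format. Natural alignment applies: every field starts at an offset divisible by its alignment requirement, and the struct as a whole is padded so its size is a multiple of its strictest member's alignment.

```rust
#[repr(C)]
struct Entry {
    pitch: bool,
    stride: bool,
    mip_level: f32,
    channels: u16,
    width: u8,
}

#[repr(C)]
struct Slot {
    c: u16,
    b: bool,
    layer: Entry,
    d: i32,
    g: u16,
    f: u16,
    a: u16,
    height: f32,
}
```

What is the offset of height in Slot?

28

Entry: pitch at 0 (size 1, align 1) → ends 1; stride at 1 (size 1, align 1) → ends 2; pad 2 to align 4 for mip_level; mip_level at 4 (size 4, align 4) → ends 8; channels at 8 (size 2, align 2) → ends 10; width at 10 (size 1, align 1) → ends 11; tail pad 1 to reach multiple of 4; total 12 bytes, alignment 4
c at 0 (size 2, align 2) → ends 2
b at 2 (size 1, align 1) → ends 3
pad 1 to align 4 for layer
layer at 4 (size 12, align 4) → ends 16
d at 16 (size 4, align 4) → ends 20
g at 20 (size 2, align 2) → ends 22
f at 22 (size 2, align 2) → ends 24
a at 24 (size 2, align 2) → ends 26
pad 2 to align 4 for height
height at 28 (size 4, align 4) → ends 32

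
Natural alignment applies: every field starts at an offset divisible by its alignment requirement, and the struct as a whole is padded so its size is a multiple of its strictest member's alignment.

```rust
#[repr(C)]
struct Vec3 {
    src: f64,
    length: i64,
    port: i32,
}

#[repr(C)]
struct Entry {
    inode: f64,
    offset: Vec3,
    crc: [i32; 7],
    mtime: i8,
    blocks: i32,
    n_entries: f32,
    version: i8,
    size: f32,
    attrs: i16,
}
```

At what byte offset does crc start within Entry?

32

Vec3: @0: src [8B, align 8] → 8; @8: length [8B, align 8] → 16; @16: port [4B, align 4] → 20; +4 tail pad (align 8); size 24, align 8
@0: inode [8B, align 8] → 8
@8: offset [24B, align 8] → 32
@32: crc [28B, align 4] → 60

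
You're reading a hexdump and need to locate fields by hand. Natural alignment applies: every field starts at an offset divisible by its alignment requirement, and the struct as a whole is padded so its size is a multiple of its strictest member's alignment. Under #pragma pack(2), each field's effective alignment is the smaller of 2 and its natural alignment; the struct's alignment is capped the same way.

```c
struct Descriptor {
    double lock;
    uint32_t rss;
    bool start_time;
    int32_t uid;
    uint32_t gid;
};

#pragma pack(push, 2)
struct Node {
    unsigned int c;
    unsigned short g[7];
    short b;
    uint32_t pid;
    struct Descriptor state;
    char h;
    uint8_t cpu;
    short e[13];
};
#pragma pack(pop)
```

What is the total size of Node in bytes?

76

Descriptor: @0: lock [8B, align 8] → 8; @8: rss [4B, align 4] → 12; @12: start_time [1B, align 1] → 13; +3 pad (align 4); @16: uid [4B, align 4] → 20; @20: gid [4B, align 4] → 24; size 24, align 8
@0: c [4B, align 2] → 4
@4: g [14B, align 2] → 18
@18: b [2B, align 2] → 20
@20: pid [4B, align 2] → 24
@24: state [24B, align 2] → 48
@48: h [1B, align 1] → 49
@49: cpu [1B, align 1] → 50
@50: e [26B, align 2] → 76
size 76, align 2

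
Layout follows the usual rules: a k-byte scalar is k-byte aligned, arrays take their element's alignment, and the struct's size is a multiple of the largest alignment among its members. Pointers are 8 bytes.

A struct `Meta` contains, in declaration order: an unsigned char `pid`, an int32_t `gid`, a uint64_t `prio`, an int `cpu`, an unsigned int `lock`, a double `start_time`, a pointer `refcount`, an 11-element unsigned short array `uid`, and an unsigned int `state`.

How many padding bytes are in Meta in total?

9

@0: pid [1B, align 1] → 1
+3 pad (align 4)
@4: gid [4B, align 4] → 8
@8: prio [8B, align 8] → 16
@16: cpu [4B, align 4] → 20
@20: lock [4B, align 4] → 24
@24: start_time [8B, align 8] → 32
@32: refcount [8B, align 8] → 40
@40: uid [22B, align 2] → 62
+2 pad (align 4)
@64: state [4B, align 4] → 68
+4 tail pad (align 8)
size 72, align 8
data bytes 63, size 72 → padding 9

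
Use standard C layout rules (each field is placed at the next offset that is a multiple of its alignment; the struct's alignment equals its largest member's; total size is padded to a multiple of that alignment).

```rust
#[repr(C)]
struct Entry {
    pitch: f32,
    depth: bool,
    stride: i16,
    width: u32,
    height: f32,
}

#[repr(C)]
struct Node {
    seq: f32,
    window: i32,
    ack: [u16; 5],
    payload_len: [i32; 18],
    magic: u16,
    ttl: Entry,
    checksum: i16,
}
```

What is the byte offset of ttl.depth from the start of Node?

Entry: @0: pitch [4B, align 4] → 4; @4: depth [1B, align 1] → 5; +1 pad (align 2); @6: stride [2B, align 2] → 8; @8: width [4B, align 4] → 12; @12: height [4B, align 4] → 16; size 16, align 4
@0: seq [4B, align 4] → 4
@4: window [4B, align 4] → 8
@8: ack [10B, align 2] → 18
+2 pad (align 4)
@20: payload_len [72B, align 4] → 92
@92: magic [2B, align 2] → 94
+2 pad (align 4)
@96: ttl [16B, align 4] → 112
within Entry: depth at 4
96 + 4 = 100

100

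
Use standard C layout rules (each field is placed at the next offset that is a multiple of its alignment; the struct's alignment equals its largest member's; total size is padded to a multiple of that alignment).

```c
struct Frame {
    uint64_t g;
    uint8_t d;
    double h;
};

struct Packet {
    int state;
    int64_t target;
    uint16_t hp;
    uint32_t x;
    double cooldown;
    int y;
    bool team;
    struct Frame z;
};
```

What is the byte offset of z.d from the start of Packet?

Frame: g at 0 (size 8, align 8) → ends 8; d at 8 (size 1, align 1) → ends 9; pad 7 to align 8 for h; h at 16 (size 8, align 8) → ends 24; total 24 bytes, alignment 8
state at 0 (size 4, align 4) → ends 4
pad 4 to align 8 for target
target at 8 (size 8, align 8) → ends 16
hp at 16 (size 2, align 2) → ends 18
pad 2 to align 4 for x
x at 20 (size 4, align 4) → ends 24
cooldown at 24 (size 8, align 8) → ends 32
y at 32 (size 4, align 4) → ends 36
team at 36 (size 1, align 1) → ends 37
pad 3 to align 8 for z
z at 40 (size 24, align 8) → ends 64
within Frame: d at 8
40 + 8 = 48

48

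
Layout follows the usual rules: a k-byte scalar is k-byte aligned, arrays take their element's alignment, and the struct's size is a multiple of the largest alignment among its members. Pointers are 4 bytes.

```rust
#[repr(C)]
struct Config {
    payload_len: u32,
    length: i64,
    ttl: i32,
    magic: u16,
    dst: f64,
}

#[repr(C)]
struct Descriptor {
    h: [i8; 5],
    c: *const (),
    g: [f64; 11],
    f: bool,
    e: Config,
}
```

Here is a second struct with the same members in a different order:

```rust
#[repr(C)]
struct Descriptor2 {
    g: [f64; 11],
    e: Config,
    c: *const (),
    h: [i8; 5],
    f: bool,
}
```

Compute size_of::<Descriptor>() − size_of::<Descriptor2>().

8

Config: 0..4  payload_len  (4B, 4-aligned); 4..8  -- padding (4B); 8..16  length  (8B, 8-aligned); 16..20  ttl  (4B, 4-aligned); 20..22  magic  (2B, 2-aligned); 22..24  -- padding (2B); 24..32  dst  (8B, 8-aligned); sizeof = 32, alignof = 8
0..5  h  (5B, 1-aligned)
5..8  -- padding (3B)
8..12  c  (4B, 4-aligned)
12..16  -- padding (4B)
16..104  g  (88B, 8-aligned)
104..105  f  (1B, 1-aligned)
105..112  -- padding (7B)
112..144  e  (32B, 8-aligned)
sizeof = 144, alignof = 8
— Descriptor2 —
0..88  g  (88B, 8-aligned)
88..120  e  (32B, 8-aligned)
120..124  c  (4B, 4-aligned)
124..129  h  (5B, 1-aligned)
129..130  f  (1B, 1-aligned)
130..136  -- tail padding (6B)
sizeof = 136, alignof = 8
144 − 136 = 8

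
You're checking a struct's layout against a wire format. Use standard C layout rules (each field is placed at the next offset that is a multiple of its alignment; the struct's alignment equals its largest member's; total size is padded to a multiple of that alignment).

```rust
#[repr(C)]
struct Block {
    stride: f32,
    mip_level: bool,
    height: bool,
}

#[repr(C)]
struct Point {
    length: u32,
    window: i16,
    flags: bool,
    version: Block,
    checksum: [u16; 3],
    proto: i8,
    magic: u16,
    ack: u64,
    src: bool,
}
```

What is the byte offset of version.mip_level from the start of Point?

12

Block: stride at 0 (size 4, align 4) → ends 4; mip_level at 4 (size 1, align 1) → ends 5; height at 5 (size 1, align 1) → ends 6; tail pad 2 to reach multiple of 4; total 8 bytes, alignment 4
length at 0 (size 4, align 4) → ends 4
window at 4 (size 2, align 2) → ends 6
flags at 6 (size 1, align 1) → ends 7
pad 1 to align 4 for version
version at 8 (size 8, align 4) → ends 16
within Block: mip_level at 4
8 + 4 = 12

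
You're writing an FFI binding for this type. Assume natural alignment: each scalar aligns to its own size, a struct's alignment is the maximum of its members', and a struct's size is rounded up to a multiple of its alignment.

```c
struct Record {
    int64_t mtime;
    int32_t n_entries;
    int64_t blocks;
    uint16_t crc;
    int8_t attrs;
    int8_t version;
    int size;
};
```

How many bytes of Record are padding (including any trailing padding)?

0..8  mtime  (8B, 8-aligned)
8..12  n_entries  (4B, 4-aligned)
12..16  -- padding (4B)
16..24  blocks  (8B, 8-aligned)
24..26  crc  (2B, 2-aligned)
26..27  attrs  (1B, 1-aligned)
27..28  version  (1B, 1-aligned)
28..32  size  (4B, 4-aligned)
sizeof = 32, alignof = 8
data bytes 28, size 32 → padding 4

4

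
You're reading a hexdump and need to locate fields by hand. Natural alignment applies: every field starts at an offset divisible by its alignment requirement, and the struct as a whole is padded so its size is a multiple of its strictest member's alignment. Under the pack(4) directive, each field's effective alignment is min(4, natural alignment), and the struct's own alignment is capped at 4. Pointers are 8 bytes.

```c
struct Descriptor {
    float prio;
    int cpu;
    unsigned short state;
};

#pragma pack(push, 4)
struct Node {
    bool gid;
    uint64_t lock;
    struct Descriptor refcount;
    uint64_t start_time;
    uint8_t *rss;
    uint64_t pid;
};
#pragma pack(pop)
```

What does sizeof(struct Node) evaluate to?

48

Descriptor: @0: prio [4B, align 4] → 4; @4: cpu [4B, align 4] → 8; @8: state [2B, align 2] → 10; +2 tail pad (align 4); size 12, align 4
@0: gid [1B, align 1] → 1
+3 pad (align 4)
@4: lock [8B, align 4] → 12
@12: refcount [12B, align 4] → 24
@24: start_time [8B, align 4] → 32
@32: rss [8B, align 4] → 40
@40: pid [8B, align 4] → 48
size 48, align 4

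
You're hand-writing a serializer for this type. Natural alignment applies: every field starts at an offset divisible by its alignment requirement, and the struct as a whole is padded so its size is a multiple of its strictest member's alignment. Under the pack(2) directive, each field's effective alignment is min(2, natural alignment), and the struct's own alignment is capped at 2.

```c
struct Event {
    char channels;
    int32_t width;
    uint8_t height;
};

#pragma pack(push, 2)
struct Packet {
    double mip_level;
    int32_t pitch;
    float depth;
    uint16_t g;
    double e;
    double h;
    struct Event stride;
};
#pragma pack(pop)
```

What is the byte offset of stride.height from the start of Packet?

42

Event: 0..1  channels  (1B, 1-aligned); 1..4  -- padding (3B); 4..8  width  (4B, 4-aligned); 8..9  height  (1B, 1-aligned); 9..12  -- tail padding (3B); sizeof = 12, alignof = 4
0..8  mip_level  (8B, 2-aligned)
8..12  pitch  (4B, 2-aligned)
12..16  depth  (4B, 2-aligned)
16..18  g  (2B, 2-aligned)
18..26  e  (8B, 2-aligned)
26..34  h  (8B, 2-aligned)
34..46  stride  (12B, 2-aligned)
within Event: height at 8
34 + 8 = 42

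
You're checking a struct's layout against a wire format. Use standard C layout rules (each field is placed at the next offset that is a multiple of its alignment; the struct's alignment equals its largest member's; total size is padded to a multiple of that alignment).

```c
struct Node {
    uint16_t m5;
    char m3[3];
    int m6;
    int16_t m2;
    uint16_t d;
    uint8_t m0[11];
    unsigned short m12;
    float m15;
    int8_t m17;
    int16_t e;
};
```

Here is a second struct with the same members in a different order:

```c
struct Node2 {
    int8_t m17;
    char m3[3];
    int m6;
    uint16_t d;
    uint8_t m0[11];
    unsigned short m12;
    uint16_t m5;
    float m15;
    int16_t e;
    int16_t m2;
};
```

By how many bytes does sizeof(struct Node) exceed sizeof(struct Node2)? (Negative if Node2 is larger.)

m5 at 0 (size 2, align 2) → ends 2
m3 at 2 (size 3, align 1) → ends 5
pad 3 to align 4 for m6
m6 at 8 (size 4, align 4) → ends 12
m2 at 12 (size 2, align 2) → ends 14
d at 14 (size 2, align 2) → ends 16
m0 at 16 (size 11, align 1) → ends 27
pad 1 to align 2 for m12
m12 at 28 (size 2, align 2) → ends 30
pad 2 to align 4 for m15
m15 at 32 (size 4, align 4) → ends 36
m17 at 36 (size 1, align 1) → ends 37
pad 1 to align 2 for e
e at 38 (size 2, align 2) → ends 40
total 40 bytes, alignment 4
— Node2 —
m17 at 0 (size 1, align 1) → ends 1
m3 at 1 (size 3, align 1) → ends 4
m6 at 4 (size 4, align 4) → ends 8
d at 8 (size 2, align 2) → ends 10
m0 at 10 (size 11, align 1) → ends 21
pad 1 to align 2 for m12
m12 at 22 (size 2, align 2) → ends 24
m5 at 24 (size 2, align 2) → ends 26
pad 2 to align 4 for m15
m15 at 28 (size 4, align 4) → ends 32
e at 32 (size 2, align 2) → ends 34
m2 at 34 (size 2, align 2) → ends 36
total 36 bytes, alignment 4
40 − 36 = 4

4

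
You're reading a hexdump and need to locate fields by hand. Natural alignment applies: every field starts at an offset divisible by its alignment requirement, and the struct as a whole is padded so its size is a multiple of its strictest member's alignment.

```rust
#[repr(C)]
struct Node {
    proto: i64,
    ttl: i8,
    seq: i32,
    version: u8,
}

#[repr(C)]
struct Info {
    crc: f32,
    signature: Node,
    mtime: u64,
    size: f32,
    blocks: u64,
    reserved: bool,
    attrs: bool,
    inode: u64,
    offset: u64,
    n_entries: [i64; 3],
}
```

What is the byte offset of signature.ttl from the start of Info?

16

Node: proto at 0 (size 8, align 8) → ends 8; ttl at 8 (size 1, align 1) → ends 9; pad 3 to align 4 for seq; seq at 12 (size 4, align 4) → ends 16; version at 16 (size 1, align 1) → ends 17; tail pad 7 to reach multiple of 8; total 24 bytes, alignment 8
crc at 0 (size 4, align 4) → ends 4
pad 4 to align 8 for signature
signature at 8 (size 24, align 8) → ends 32
within Node: ttl at 8
8 + 8 = 16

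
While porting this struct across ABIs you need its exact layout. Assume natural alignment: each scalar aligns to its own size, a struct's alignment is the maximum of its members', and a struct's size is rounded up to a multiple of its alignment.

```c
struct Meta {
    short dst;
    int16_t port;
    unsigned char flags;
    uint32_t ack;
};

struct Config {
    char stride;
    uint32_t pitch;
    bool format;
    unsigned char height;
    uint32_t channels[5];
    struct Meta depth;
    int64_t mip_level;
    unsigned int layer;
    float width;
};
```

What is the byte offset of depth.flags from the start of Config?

Meta: 0..2  dst  (2B, 2-aligned); 2..4  port  (2B, 2-aligned); 4..5  flags  (1B, 1-aligned); 5..8  -- padding (3B); 8..12  ack  (4B, 4-aligned); sizeof = 12, alignof = 4
0..1  stride  (1B, 1-aligned)
1..4  -- padding (3B)
4..8  pitch  (4B, 4-aligned)
8..9  format  (1B, 1-aligned)
9..10  height  (1B, 1-aligned)
10..12  -- padding (2B)
12..32  channels  (20B, 4-aligned)
32..44  depth  (12B, 4-aligned)
within Meta: flags at 4
32 + 4 = 36

36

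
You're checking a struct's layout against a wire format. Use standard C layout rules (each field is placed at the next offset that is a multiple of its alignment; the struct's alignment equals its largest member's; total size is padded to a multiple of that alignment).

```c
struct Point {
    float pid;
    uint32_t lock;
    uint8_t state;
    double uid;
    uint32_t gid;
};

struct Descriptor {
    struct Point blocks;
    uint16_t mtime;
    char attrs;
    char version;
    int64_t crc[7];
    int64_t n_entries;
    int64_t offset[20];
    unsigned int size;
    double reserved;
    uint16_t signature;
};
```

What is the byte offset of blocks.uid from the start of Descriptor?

16

Point: 0..4  pid  (4B, 4-aligned); 4..8  lock  (4B, 4-aligned); 8..9  state  (1B, 1-aligned); 9..16  -- padding (7B); 16..24  uid  (8B, 8-aligned); 24..28  gid  (4B, 4-aligned); 28..32  -- tail padding (4B); sizeof = 32, alignof = 8
0..32  blocks  (32B, 8-aligned)
within Point: uid at 16
0 + 16 = 16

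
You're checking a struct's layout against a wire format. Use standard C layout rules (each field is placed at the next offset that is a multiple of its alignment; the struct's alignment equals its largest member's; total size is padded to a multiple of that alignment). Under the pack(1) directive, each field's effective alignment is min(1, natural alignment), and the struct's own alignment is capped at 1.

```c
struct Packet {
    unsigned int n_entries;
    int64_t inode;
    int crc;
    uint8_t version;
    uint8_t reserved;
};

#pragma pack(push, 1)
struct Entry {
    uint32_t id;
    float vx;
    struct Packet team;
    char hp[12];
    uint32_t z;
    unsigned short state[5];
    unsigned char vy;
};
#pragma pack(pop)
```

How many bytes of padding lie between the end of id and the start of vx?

Packet: 0..4  n_entries  (4B, 4-aligned); 4..8  -- padding (4B); 8..16  inode  (8B, 8-aligned); 16..20  crc  (4B, 4-aligned); 20..21  version  (1B, 1-aligned); 21..22  reserved  (1B, 1-aligned); 22..24  -- tail padding (2B); sizeof = 24, alignof = 8
0..4  id  (4B, 1-aligned)
4..8  vx  (4B, 1-aligned)

0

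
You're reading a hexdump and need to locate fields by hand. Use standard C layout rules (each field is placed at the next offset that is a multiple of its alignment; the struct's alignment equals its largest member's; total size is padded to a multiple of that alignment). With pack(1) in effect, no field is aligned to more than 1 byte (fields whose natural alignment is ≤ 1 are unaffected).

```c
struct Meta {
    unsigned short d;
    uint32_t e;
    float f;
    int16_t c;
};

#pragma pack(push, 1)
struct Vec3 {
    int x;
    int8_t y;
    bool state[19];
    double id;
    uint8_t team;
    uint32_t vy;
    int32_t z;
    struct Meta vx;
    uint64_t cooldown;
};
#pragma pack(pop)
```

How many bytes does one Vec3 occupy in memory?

65 bytes

Meta: @0: d [2B, align 2] → 2; +2 pad (align 4); @4: e [4B, align 4] → 8; @8: f [4B, align 4] → 12; @12: c [2B, align 2] → 14; +2 tail pad (align 4); size 16, align 4
@0: x [4B, align 1] → 4
@4: y [1B, align 1] → 5
@5: state [19B, align 1] → 24
@24: id [8B, align 1] → 32
@32: team [1B, align 1] → 33
@33: vy [4B, align 1] → 37
@37: z [4B, align 1] → 41
@41: vx [16B, align 1] → 57
@57: cooldown [8B, align 1] → 65
size 65, align 1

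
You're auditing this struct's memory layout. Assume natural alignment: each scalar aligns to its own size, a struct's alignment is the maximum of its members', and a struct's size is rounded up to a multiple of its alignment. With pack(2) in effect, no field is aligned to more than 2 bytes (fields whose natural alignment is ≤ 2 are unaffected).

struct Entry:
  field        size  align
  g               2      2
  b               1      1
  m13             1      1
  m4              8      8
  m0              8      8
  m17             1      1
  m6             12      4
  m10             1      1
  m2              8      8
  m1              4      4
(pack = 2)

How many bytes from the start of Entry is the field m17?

20

@0: g [2B, align 2] → 2
@2: b [1B, align 1] → 3
@3: m13 [1B, align 1] → 4
@4: m4 [8B, align 2] → 12
@12: m0 [8B, align 2] → 20
@20: m17 [1B, align 1] → 21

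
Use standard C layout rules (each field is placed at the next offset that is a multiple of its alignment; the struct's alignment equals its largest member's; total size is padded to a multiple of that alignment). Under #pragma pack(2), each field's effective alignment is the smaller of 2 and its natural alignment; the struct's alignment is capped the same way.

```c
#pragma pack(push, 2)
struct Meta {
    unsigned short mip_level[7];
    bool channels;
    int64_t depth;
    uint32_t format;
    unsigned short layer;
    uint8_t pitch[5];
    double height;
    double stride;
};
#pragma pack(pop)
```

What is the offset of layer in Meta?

mip_level at 0 (size 14, align 2) → ends 14
channels at 14 (size 1, align 1) → ends 15
pad 1 to align 2 for depth
depth at 16 (size 8, align 2) → ends 24
format at 24 (size 4, align 2) → ends 28
layer at 28 (size 2, align 2) → ends 30

28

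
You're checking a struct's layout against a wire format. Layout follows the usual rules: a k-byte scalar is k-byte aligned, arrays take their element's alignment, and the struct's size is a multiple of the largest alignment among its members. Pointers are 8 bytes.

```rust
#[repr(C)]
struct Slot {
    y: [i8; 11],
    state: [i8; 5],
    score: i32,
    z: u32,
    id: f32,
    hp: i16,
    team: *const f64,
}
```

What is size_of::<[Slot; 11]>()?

440

y at 0 (size 11, align 1) → ends 11
state at 11 (size 5, align 1) → ends 16
score at 16 (size 4, align 4) → ends 20
z at 20 (size 4, align 4) → ends 24
id at 24 (size 4, align 4) → ends 28
hp at 28 (size 2, align 2) → ends 30
pad 2 to align 8 for team
team at 32 (size 8, align 8) → ends 40
total 40 bytes, alignment 8
array of 11: 11 × 40 = 440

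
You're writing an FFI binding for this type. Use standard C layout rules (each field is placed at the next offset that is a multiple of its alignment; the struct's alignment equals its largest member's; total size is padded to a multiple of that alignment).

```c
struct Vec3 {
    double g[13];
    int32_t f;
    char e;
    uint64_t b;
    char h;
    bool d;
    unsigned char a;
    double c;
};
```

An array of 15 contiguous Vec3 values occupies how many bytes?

g at 0 (size 104, align 8) → ends 104
f at 104 (size 4, align 4) → ends 108
e at 108 (size 1, align 1) → ends 109
pad 3 to align 8 for b
b at 112 (size 8, align 8) → ends 120
h at 120 (size 1, align 1) → ends 121
d at 121 (size 1, align 1) → ends 122
a at 122 (size 1, align 1) → ends 123
pad 5 to align 8 for c
c at 128 (size 8, align 8) → ends 136
total 136 bytes, alignment 8
array of 15: 15 × 136 = 2040

2040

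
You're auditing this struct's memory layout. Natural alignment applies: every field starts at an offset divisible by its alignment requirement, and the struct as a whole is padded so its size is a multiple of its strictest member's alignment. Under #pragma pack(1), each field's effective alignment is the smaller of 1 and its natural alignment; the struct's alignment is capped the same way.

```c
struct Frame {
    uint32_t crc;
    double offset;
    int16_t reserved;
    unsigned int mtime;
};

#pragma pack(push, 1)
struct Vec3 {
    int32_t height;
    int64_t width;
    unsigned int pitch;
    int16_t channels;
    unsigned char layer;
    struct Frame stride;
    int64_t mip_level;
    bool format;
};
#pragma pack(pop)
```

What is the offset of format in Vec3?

Frame: @0: crc [4B, align 4] → 4; +4 pad (align 8); @8: offset [8B, align 8] → 16; @16: reserved [2B, align 2] → 18; +2 pad (align 4); @20: mtime [4B, align 4] → 24; size 24, align 8
@0: height [4B, align 1] → 4
@4: width [8B, align 1] → 12
@12: pitch [4B, align 1] → 16
@16: channels [2B, align 1] → 18
@18: layer [1B, align 1] → 19
@19: stride [24B, align 1] → 43
@43: mip_level [8B, align 1] → 51
@51: format [1B, align 1] → 52

51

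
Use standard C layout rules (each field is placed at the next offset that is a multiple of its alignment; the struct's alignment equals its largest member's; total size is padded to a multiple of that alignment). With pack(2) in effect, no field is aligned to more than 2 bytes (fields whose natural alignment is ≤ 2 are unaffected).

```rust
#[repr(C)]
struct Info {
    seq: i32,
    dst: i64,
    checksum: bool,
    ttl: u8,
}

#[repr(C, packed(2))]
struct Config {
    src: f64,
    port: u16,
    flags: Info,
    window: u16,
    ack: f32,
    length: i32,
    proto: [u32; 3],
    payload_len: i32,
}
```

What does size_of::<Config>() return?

60

Info: @0: seq [4B, align 4] → 4; +4 pad (align 8); @8: dst [8B, align 8] → 16; @16: checksum [1B, align 1] → 17; @17: ttl [1B, align 1] → 18; +6 tail pad (align 8); size 24, align 8
@0: src [8B, align 2] → 8
@8: port [2B, align 2] → 10
@10: flags [24B, align 2] → 34
@34: window [2B, align 2] → 36
@36: ack [4B, align 2] → 40
@40: length [4B, align 2] → 44
@44: proto [12B, align 2] → 56
@56: payload_len [4B, align 2] → 60
size 60, align 2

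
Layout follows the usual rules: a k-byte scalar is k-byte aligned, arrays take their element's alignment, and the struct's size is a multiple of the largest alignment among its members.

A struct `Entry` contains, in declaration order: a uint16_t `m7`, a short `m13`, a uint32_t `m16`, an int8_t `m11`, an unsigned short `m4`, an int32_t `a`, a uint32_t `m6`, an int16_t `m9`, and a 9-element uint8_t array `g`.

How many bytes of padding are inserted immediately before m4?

m7 at 0 (size 2, align 2) → ends 2
m13 at 2 (size 2, align 2) → ends 4
m16 at 4 (size 4, align 4) → ends 8
m11 at 8 (size 1, align 1) → ends 9
pad 1 to align 2 for m4
m4 at 10 (size 2, align 2) → ends 12

1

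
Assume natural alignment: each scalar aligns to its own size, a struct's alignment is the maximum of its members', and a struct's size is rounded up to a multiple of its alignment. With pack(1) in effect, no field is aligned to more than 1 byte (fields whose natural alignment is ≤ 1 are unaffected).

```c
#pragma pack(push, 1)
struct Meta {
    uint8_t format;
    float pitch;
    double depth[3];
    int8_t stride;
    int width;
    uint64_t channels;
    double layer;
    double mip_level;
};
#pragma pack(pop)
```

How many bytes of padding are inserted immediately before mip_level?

0

@0: format [1B, align 1] → 1
@1: pitch [4B, align 1] → 5
@5: depth [24B, align 1] → 29
@29: stride [1B, align 1] → 30
@30: width [4B, align 1] → 34
@34: channels [8B, align 1] → 42
@42: layer [8B, align 1] → 50
@50: mip_level [8B, align 1] → 58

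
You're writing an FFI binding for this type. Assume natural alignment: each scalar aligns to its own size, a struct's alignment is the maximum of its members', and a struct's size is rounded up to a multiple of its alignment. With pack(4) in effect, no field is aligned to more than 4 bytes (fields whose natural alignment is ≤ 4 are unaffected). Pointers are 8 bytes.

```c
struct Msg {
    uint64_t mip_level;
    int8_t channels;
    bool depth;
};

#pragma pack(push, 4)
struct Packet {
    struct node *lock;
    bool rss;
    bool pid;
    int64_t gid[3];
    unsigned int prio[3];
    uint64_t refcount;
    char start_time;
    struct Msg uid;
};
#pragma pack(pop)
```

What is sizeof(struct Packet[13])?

988

Msg: 0..8  mip_level  (8B, 8-aligned); 8..9  channels  (1B, 1-aligned); 9..10  depth  (1B, 1-aligned); 10..16  -- tail padding (6B); sizeof = 16, alignof = 8
0..8  lock  (8B, 4-aligned)
8..9  rss  (1B, 1-aligned)
9..10  pid  (1B, 1-aligned)
10..12  -- padding (2B)
12..36  gid  (24B, 4-aligned)
36..48  prio  (12B, 4-aligned)
48..56  refcount  (8B, 4-aligned)
56..57  start_time  (1B, 1-aligned)
57..60  -- padding (3B)
60..76  uid  (16B, 4-aligned)
sizeof = 76, alignof = 4
array of 13: 13 × 76 = 988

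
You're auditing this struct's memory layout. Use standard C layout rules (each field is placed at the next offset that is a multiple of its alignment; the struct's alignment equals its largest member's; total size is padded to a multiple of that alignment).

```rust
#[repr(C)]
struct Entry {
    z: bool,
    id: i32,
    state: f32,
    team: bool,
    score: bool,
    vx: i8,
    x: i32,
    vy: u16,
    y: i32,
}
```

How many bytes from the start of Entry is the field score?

13

z at 0 (size 1, align 1) → ends 1
pad 3 to align 4 for id
id at 4 (size 4, align 4) → ends 8
state at 8 (size 4, align 4) → ends 12
team at 12 (size 1, align 1) → ends 13
score at 13 (size 1, align 1) → ends 14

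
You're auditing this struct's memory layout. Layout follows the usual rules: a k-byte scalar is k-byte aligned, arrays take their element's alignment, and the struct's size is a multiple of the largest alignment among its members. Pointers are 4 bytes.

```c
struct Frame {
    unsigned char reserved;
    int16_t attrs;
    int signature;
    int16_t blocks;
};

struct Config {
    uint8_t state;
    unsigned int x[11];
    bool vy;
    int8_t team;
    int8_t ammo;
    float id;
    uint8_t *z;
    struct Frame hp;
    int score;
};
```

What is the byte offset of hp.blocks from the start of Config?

68

Frame: reserved at 0 (size 1, align 1) → ends 1; pad 1 to align 2 for attrs; attrs at 2 (size 2, align 2) → ends 4; signature at 4 (size 4, align 4) → ends 8; blocks at 8 (size 2, align 2) → ends 10; tail pad 2 to reach multiple of 4; total 12 bytes, alignment 4
state at 0 (size 1, align 1) → ends 1
pad 3 to align 4 for x
x at 4 (size 44, align 4) → ends 48
vy at 48 (size 1, align 1) → ends 49
team at 49 (size 1, align 1) → ends 50
ammo at 50 (size 1, align 1) → ends 51
pad 1 to align 4 for id
id at 52 (size 4, align 4) → ends 56
z at 56 (size 4, align 4) → ends 60
hp at 60 (size 12, align 4) → ends 72
within Frame: blocks at 8
60 + 8 = 68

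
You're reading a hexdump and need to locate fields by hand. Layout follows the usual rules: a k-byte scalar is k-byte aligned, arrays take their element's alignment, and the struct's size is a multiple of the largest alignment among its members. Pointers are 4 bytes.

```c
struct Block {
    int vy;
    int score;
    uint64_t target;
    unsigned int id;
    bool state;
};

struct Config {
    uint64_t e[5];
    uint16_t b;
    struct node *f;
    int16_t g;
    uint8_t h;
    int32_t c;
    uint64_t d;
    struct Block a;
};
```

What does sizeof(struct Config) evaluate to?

88 bytes

Block: 0..4  vy  (4B, 4-aligned); 4..8  score  (4B, 4-aligned); 8..16  target  (8B, 8-aligned); 16..20  id  (4B, 4-aligned); 20..21  state  (1B, 1-aligned); 21..24  -- tail padding (3B); sizeof = 24, alignof = 8
0..40  e  (40B, 8-aligned)
40..42  b  (2B, 2-aligned)
42..44  -- padding (2B)
44..48  f  (4B, 4-aligned)
48..50  g  (2B, 2-aligned)
50..51  h  (1B, 1-aligned)
51..52  -- padding (1B)
52..56  c  (4B, 4-aligned)
56..64  d  (8B, 8-aligned)
64..88  a  (24B, 8-aligned)
sizeof = 88, alignof = 8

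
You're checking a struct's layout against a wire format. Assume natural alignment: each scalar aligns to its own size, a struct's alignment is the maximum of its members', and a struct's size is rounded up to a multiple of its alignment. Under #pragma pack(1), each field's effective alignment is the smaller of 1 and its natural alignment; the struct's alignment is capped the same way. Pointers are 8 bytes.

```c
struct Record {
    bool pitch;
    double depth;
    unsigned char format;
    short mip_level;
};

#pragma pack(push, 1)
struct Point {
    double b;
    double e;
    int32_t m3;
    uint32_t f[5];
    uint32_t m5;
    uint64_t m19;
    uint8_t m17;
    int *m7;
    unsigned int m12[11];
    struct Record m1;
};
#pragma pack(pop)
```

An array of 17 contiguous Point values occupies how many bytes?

2193

Record: 0..1  pitch  (1B, 1-aligned); 1..8  -- padding (7B); 8..16  depth  (8B, 8-aligned); 16..17  format  (1B, 1-aligned); 17..18  -- padding (1B); 18..20  mip_level  (2B, 2-aligned); 20..24  -- tail padding (4B); sizeof = 24, alignof = 8
0..8  b  (8B, 1-aligned)
8..16  e  (8B, 1-aligned)
16..20  m3  (4B, 1-aligned)
20..40  f  (20B, 1-aligned)
40..44  m5  (4B, 1-aligned)
44..52  m19  (8B, 1-aligned)
52..53  m17  (1B, 1-aligned)
53..61  m7  (8B, 1-aligned)
61..105  m12  (44B, 1-aligned)
105..129  m1  (24B, 1-aligned)
sizeof = 129, alignof = 1
array of 17: 17 × 129 = 2193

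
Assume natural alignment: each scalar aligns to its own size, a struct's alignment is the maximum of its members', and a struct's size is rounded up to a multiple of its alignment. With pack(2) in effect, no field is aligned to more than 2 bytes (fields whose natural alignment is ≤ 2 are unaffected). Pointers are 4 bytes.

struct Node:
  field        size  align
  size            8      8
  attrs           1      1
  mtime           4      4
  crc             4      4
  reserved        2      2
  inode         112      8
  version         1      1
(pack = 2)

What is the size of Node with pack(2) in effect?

@0: size [8B, align 2] → 8
@8: attrs [1B, align 1] → 9
+1 pad (align 2)
@10: mtime [4B, align 2] → 14
@14: crc [4B, align 2] → 18
@18: reserved [2B, align 2] → 20
@20: inode [112B, align 2] → 132
@132: version [1B, align 1] → 133
+1 tail pad (align 2)
size 134, align 2

134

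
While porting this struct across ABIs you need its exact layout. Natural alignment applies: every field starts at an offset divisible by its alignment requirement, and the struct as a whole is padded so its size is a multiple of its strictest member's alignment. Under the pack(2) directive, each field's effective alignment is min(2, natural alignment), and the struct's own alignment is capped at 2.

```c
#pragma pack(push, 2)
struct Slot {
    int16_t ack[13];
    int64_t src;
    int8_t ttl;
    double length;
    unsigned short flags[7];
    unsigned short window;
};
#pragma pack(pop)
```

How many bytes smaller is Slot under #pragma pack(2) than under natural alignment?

12

natural layout:
  0..26  ack  (26B, 2-aligned)
  26..32  -- padding (6B)
  32..40  src  (8B, 8-aligned)
  40..41  ttl  (1B, 1-aligned)
  41..48  -- padding (7B)
  48..56  length  (8B, 8-aligned)
  56..70  flags  (14B, 2-aligned)
  70..72  window  (2B, 2-aligned)
  sizeof = 72, alignof = 8
packed(2) layout:
  0..26  ack  (26B, 2-aligned)
  26..34  src  (8B, 2-aligned)
  34..35  ttl  (1B, 1-aligned)
  35..36  -- padding (1B)
  36..44  length  (8B, 2-aligned)
  44..58  flags  (14B, 2-aligned)
  58..60  window  (2B, 2-aligned)
  sizeof = 60, alignof = 2
72 − 60 = 12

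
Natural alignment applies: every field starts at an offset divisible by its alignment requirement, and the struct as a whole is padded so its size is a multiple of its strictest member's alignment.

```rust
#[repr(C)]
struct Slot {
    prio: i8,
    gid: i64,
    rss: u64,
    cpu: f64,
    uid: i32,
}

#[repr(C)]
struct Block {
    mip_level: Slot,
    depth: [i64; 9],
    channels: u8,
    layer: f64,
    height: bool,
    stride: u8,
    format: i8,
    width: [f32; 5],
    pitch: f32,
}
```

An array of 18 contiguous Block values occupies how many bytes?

2880

Slot: 0..1  prio  (1B, 1-aligned); 1..8  -- padding (7B); 8..16  gid  (8B, 8-aligned); 16..24  rss  (8B, 8-aligned); 24..32  cpu  (8B, 8-aligned); 32..36  uid  (4B, 4-aligned); 36..40  -- tail padding (4B); sizeof = 40, alignof = 8
0..40  mip_level  (40B, 8-aligned)
40..112  depth  (72B, 8-aligned)
112..113  channels  (1B, 1-aligned)
113..120  -- padding (7B)
120..128  layer  (8B, 8-aligned)
128..129  height  (1B, 1-aligned)
129..130  stride  (1B, 1-aligned)
130..131  format  (1B, 1-aligned)
131..132  -- padding (1B)
132..152  width  (20B, 4-aligned)
152..156  pitch  (4B, 4-aligned)
156..160  -- tail padding (4B)
sizeof = 160, alignof = 8
array of 18: 18 × 160 = 2880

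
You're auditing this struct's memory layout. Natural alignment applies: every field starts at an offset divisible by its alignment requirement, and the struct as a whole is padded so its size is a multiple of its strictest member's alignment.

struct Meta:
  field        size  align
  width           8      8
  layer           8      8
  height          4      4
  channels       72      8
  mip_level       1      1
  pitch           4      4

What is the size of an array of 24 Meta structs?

@0: width [8B, align 8] → 8
@8: layer [8B, align 8] → 16
@16: height [4B, align 4] → 20
+4 pad (align 8)
@24: channels [72B, align 8] → 96
@96: mip_level [1B, align 1] → 97
+3 pad (align 4)
@100: pitch [4B, align 4] → 104
size 104, align 8
array of 24: 24 × 104 = 2496

2496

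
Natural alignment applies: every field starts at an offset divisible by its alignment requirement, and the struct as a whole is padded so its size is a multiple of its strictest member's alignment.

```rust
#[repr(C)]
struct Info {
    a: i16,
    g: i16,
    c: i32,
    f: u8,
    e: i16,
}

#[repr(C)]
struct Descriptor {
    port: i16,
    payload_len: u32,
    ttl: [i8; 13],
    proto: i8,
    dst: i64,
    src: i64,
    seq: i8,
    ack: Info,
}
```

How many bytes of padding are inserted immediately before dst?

Info: a at 0 (size 2, align 2) → ends 2; g at 2 (size 2, align 2) → ends 4; c at 4 (size 4, align 4) → ends 8; f at 8 (size 1, align 1) → ends 9; pad 1 to align 2 for e; e at 10 (size 2, align 2) → ends 12; total 12 bytes, alignment 4
port at 0 (size 2, align 2) → ends 2
pad 2 to align 4 for payload_len
payload_len at 4 (size 4, align 4) → ends 8
ttl at 8 (size 13, align 1) → ends 21
proto at 21 (size 1, align 1) → ends 22
pad 2 to align 8 for dst
dst at 24 (size 8, align 8) → ends 32

2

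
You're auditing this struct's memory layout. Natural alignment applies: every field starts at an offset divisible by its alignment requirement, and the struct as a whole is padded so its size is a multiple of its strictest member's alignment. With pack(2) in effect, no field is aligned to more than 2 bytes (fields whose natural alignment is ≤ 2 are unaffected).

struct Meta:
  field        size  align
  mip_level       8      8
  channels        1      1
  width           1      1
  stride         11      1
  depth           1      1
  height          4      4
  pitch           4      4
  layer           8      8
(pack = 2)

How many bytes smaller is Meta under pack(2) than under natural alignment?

natural layout:
  @0: mip_level [8B, align 8] → 8
  @8: channels [1B, align 1] → 9
  @9: width [1B, align 1] → 10
  @10: stride [11B, align 1] → 21
  @21: depth [1B, align 1] → 22
  +2 pad (align 4)
  @24: height [4B, align 4] → 28
  @28: pitch [4B, align 4] → 32
  @32: layer [8B, align 8] → 40
  size 40, align 8
packed(2) layout:
  @0: mip_level [8B, align 2] → 8
  @8: channels [1B, align 1] → 9
  @9: width [1B, align 1] → 10
  @10: stride [11B, align 1] → 21
  @21: depth [1B, align 1] → 22
  @22: height [4B, align 2] → 26
  @26: pitch [4B, align 2] → 30
  @30: layer [8B, align 2] → 38
  size 38, align 2
40 − 38 = 2

2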